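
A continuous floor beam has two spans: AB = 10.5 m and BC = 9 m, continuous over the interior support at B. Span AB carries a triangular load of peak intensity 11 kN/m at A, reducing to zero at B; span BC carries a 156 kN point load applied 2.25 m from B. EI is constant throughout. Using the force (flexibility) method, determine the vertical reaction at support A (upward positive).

Insert a hinge at B; M_B is the redundant, and each span becomes simply supported.
Rotations at B on the released spans (each span's end-slope, ×1/EI):
  span AB: triangular load, peak 11: 7w₀L³/(360EI) = 247.6/EI
  span BC: point load 156 at a = 2.25: Pab(L + b)/(6LEI) = 691/EI
  relative rotation θ_0 = (247.6 + 691)/EI = 938.6/EI
A unit hogging moment at B produces rotation L₁/(3EI) + L₂/(3EI) = 6.5/EI.
Slope continuity at B: θ_0 = M_B·6.5/EI, so M_B = 938.6/6.5 = 144.4 kN·m (hogging).
Span AB, ΣM about A with M_B applied at B: R_B^{AB}·10.5 = 202.1 + 144.4, so R_B^{AB} = 33 kN and R_A = 57.75 − 33 = 24.75 kN.

R_A = 24.75 kN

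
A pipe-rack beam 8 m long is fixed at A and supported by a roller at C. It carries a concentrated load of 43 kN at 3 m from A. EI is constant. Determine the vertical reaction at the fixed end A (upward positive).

R_A = 35.06 kN

Remove the prop at C; the released (primary) structure is a cantilever built in at A.
Free-end deflection of the primary structure under the applied loading (downward +):
  point load 43 at a = 3: Pa²(3L − a)/(6EI) = 1354/EI
Flexibility coefficient — unit upward force at C: δ_{CC} = L³/(3EI) = 170.7/EI.
The prop prevents deflection at C: R_C = δ_0/δ_{CC} = 1354/170.7 = 7.937 kN.
Vertical equilibrium: R_A = ΣP − R_C = 43 − 7.937 = 35.06 kN.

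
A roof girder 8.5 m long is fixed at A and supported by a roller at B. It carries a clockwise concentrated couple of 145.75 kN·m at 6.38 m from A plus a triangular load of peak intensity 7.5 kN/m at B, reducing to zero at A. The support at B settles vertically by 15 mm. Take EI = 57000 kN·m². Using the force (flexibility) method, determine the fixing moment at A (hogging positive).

M_A = 7.836 kN·m

Release the roller at B. Primary structure: cantilever fixed at A.
Deflection at B on the released cantilever, summing each load's contribution:
  clockwise couple 145.75 at a = 6.38: M₀a(2L − a)/(2EI) = 4938/EI
  triangular load, peak 7.5 at the free end: 11w₀L⁴/(120EI) = 3589/EI
  δ_0 = 8526/EI
Tip deflection under a unit load at B: L³/(3EI) = 204.7/EI.
With EI = 57000 kN·m²: δ_0 = 0.14959 m and δ_{BB} = 0.003591 m/kN.
Compatibility — the beam at B must follow the support down by 0.015 m: δ_0 − R_B·δ_{BB} = 0.015, so R_B = (0.14959 − 0.015)/0.003591 = 37.48 kN.
Moment equilibrium about A: M_A = Σ(load moments about A) − R_B·L = 326.4 − 37.48×8.5 = 7.836 kN·m.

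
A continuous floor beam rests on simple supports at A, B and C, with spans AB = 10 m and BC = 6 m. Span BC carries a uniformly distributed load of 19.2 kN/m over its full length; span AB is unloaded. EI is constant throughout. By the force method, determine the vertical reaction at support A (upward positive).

R_A = -3.24 kN

Release continuity at B by inserting a hinge; the redundant is the internal moment M_B. The primary structure is two simply-supported spans AB and BC.
Discontinuity in slope at B on the released structure — sum the simple-span end rotations:
  span BC: UDL 19.2: wL³/(24EI) = 172.8/EI
  relative rotation θ_0 = (0 + 172.8)/EI = 172.8/EI
A unit hogging moment at B produces rotation L₁/(3EI) + L₂/(3EI) = 5.333/EI.
Slope continuity at B: θ_0 = M_B·5.333/EI, so M_B = 172.8/5.333 = 32.4 kN·m (hogging).
Span AB, ΣM about A with M_B applied at B: R_B^{AB}·10 = 0 + 32.4, so R_B^{AB} = 3.24 kN and R_A = 0 − 3.24 = -3.24 kN.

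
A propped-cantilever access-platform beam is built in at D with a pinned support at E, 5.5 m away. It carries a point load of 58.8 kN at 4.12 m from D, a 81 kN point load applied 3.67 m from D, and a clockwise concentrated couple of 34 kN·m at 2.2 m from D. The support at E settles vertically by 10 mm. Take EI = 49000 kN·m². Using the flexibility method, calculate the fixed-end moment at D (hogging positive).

M_D = 153.9 kN·m

Take the reaction at E as the redundant and release it; the primary structure is a cantilever fixed at D.
Downward deflection at the released point E due to the loads:
  point load 58.8 at a = 4.12: Pa²(3L − a)/(6EI) = 2059/EI
  point load 81 at a = 3.67: Pa²(3L − a)/(6EI) = 2333/EI
  clockwise couple 34 at a = 2.2: M₀a(2L − a)/(2EI) = 329.1/EI
  δ_0 = 4721/EI
Tip deflection under a unit load at E: L³/(3EI) = 55.46/EI.
With EI = 49000 kN·m²: δ_0 = 0.096355 m and δ_{EE} = 0.001132 m/kN.
Compatibility — the beam at E must follow the support down by 0.01 m: δ_0 − R_E·δ_{EE} = 0.01, so R_E = (0.096355 − 0.01)/0.001132 = 76.3 kN.
Moment equilibrium about D: M_D = Σ(load moments about D) − R_E·L = 573.5 − 76.3×5.5 = 153.9 kN·m.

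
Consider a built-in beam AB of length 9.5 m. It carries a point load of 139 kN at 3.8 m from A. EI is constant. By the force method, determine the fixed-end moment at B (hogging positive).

Release both end moments; the primary structure is a simply-supported span AB with redundants M_A and M_B.
Simple-span end rotations at A and B under the given loads:
  at A: point load 139 at a = 3.8: Pab(L + b)/(6LEI) = 802.9/EI
  at B: point load 139 at a = 3.8: Pab(L + a)/(6LEI) = 702.5/EI
  θ_A0 = 802.9/EI,  θ_B0 = 702.5/EI
Flexibility coefficients: a unit moment at one end gives L/(3EI) there and L/(6EI) at the far end, so f₁₁ = f₂₂ = 3.167/EI and f₁₂ = f₂₁ = 1.583/EI.
Compatibility — zero rotation at each built-in end:
  3.167 M_A + 1.583 M_B = 802.9
  1.583 M_A + 3.167 M_B = 702.5
Solving the pair gives M_A = 190.2 kN·m and M_B = 126.8 kN·m (hogging).

M_B = 126.8 kN·m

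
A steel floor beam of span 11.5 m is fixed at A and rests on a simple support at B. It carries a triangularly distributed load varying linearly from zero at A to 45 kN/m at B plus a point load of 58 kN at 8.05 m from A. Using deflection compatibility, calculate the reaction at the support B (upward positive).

R_B = 175 kN

Release the roller at B. Primary structure: cantilever fixed at A.
Deflection at B on the released cantilever, summing each load's contribution:
  triangular load, peak 45 at the free end: 11w₀L⁴/(120EI) = 72147/EI
  point load 58 at a = 8.05: Pa²(3L − a)/(6EI) = 16569/EI
  δ_0 = 88715/EI
Tip deflection under a unit load at B: L³/(3EI) = 507/EI.
Compatibility at B: δ_0 − R_B·δ_{BB} = 0, so R_B = 88715/507 = 175 kN.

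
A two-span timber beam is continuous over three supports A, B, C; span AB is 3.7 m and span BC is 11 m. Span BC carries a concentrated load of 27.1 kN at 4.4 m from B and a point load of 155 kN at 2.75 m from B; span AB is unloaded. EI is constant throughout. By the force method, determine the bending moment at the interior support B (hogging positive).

Insert a hinge at B; M_B is the redundant, and each span becomes simply supported.
End slopes at the hinge B, treating each span as simply supported:
  span BC: point load 27.1 at a = 4.4: Pab(L + b)/(6LEI) = 209.9/EI
  span BC: point load 155 at a = 2.75: Pab(L + b)/(6LEI) = 1026/EI
  relative rotation θ_0 = (0 + 1236)/EI = 1236/EI
A unit hogging moment at B produces rotation L₁/(3EI) + L₂/(3EI) = 4.9/EI.
Compatibility: M_B·(L₁+L₂)/(3EI) = θ_0, giving M_B = 252.1 kN·m (hogging).

M_B = 252.1 kN·m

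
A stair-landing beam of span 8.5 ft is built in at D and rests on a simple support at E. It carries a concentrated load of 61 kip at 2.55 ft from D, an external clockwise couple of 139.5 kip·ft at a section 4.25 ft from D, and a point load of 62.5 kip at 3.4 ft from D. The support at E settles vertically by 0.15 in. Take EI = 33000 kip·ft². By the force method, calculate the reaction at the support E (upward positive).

Choose R_E as the redundant. The primary structure is the cantilever fixed at D.
Downward deflection at the released point E due to the loads:
  point load 61 at a = 2.55: Pa²(3L − a)/(6EI) = 1517/EI
  clockwise couple 139.5 at a = 4.25: M₀a(2L − a)/(2EI) = 3780/EI
  point load 62.5 at a = 3.4: Pa²(3L − a)/(6EI) = 2661/EI
  δ_0 = 7958/EI
Flexibility coefficient — unit upward force at E: δ_{EE} = L³/(3EI) = 204.7/EI.
With EI = 33000 kip·ft²: δ_0 = 0.24115 ft and δ_{EE} = 0.006203 ft/kip.
Compatibility — the beam at E must follow the support down by 0.0125 ft: δ_0 − R_E·δ_{EE} = 0.0125, so R_E = (0.24115 − 0.0125)/0.006203 = 36.86 kip.

R_E = 36.86 kip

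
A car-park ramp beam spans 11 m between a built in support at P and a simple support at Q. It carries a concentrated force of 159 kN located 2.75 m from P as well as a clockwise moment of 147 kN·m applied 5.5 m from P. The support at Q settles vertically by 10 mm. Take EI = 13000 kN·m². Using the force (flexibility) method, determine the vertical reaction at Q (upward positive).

Choose R_Q as the redundant. The primary structure is the cantilever fixed at P.
Free-end deflection of the primary structure under the applied loading (downward +):
  point load 159 at a = 2.75: Pa²(3L − a)/(6EI) = 6062/EI
  clockwise couple 147 at a = 5.5: M₀a(2L − a)/(2EI) = 6670/EI
  δ_0 = 12732/EI
Tip deflection under a unit load at Q: L³/(3EI) = 443.7/EI.
With EI = 13000 kN·m²: δ_0 = 0.97942 m and δ_{QQ} = 0.034128 m/kN.
Compatibility — the beam at Q must follow the support down by 0.01 m: δ_0 − R_Q·δ_{QQ} = 0.01, so R_Q = (0.97942 − 0.01)/0.034128 = 28.41 kN.

R_Q = 28.41 kN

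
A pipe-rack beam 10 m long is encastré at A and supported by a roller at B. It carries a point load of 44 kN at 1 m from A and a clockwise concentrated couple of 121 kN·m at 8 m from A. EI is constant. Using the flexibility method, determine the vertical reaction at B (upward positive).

Take the reaction at B as the redundant and release it; the primary structure is a cantilever fixed at A.
Downward deflection at the released point B due to the loads:
  point load 44 at a = 1: Pa²(3L − a)/(6EI) = 212.7/EI
  clockwise couple 121 at a = 8: M₀a(2L − a)/(2EI) = 5808/EI
  δ_0 = 6021/EI
Flexibility coefficient — unit upward force at B: δ_{BB} = L³/(3EI) = 333.3/EI.
The prop prevents deflection at B: R_B = δ_0/δ_{BB} = 6021/333.3 = 18.06 kN.

R_B = 18.06 kN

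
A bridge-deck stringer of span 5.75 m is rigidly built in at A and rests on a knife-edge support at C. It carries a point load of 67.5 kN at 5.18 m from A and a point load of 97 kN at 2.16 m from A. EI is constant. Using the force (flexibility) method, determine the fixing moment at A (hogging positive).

Remove the prop at C; the released (primary) structure is a cantilever built in at A.
Primary-structure tip deflection at C by superposition:
  point load 67.5 at a = 5.18: Pa²(3L − a)/(6EI) = 3644/EI
  point load 97 at a = 2.16: Pa²(3L − a)/(6EI) = 1138/EI
  δ_0 = 4782/EI
Flexibility coefficient — unit upward force at C: δ_{CC} = L³/(3EI) = 63.37/EI.
The prop prevents deflection at C: R_C = δ_0/δ_{CC} = 4782/63.37 = 75.46 kN.
Moment equilibrium about A: M_A = Σ(load moments about A) − R_C·L = 559.2 − 75.46×5.75 = 125.3 kN·m.

M_A = 125.3 kN·m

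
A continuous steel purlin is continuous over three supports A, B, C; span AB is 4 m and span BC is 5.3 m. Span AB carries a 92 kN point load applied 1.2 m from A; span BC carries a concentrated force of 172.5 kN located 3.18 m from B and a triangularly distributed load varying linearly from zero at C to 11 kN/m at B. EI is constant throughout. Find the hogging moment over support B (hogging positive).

Insert a hinge at B; M_B is the redundant, and each span becomes simply supported.
Discontinuity in slope at B on the released structure — sum the simple-span end rotations:
  span AB: point load 92 at a = 1.2: Pab(L + a)/(6LEI) = 66.98/EI
  span BC: point load 172.5 at a = 3.18: Pab(L + b)/(6LEI) = 271.3/EI
  span BC: triangular load, peak 11: w₀L³/(45EI) = 36.39/EI
  relative rotation θ_0 = (66.98 + 307.7)/EI = 374.7/EI
A unit hogging moment at B produces rotation L₁/(3EI) + L₂/(3EI) = 3.1/EI.
Compatibility: M_B·(L₁+L₂)/(3EI) = θ_0, giving M_B = 120.9 kN·m (hogging).

M_B = 120.9 kN·m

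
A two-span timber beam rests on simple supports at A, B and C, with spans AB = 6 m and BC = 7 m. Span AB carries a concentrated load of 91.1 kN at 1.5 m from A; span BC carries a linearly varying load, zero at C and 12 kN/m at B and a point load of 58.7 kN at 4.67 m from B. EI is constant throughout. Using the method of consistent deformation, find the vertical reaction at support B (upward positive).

Insert a hinge at B; M_B is the redundant, and each span becomes simply supported.
End slopes at the hinge B, treating each span as simply supported:
  span AB: point load 91.1 at a = 1.5: Pab(L + a)/(6LEI) = 128.1/EI
  span BC: triangular load, peak 12: w₀L³/(45EI) = 91.47/EI
  span BC: point load 58.7 at a = 4.67: Pab(L + b)/(6LEI) = 141.9/EI
  relative rotation θ_0 = (128.1 + 233.4)/EI = 361.5/EI
A unit hogging moment at B produces rotation L₁/(3EI) + L₂/(3EI) = 4.333/EI.
Slope continuity at B: θ_0 = M_B·4.333/EI, so M_B = 361.5/4.333 = 83.41 kN·m (hogging).
Span AB, ΣM about A with M_B applied at B: R_B^{AB}·6 = 136.7 + 83.41, so R_B^{AB} = 36.68 kN and R_A = 91.1 − 36.68 = 54.42 kN.
Span BC, ΣM about C: R_B^{BC}·7 = 332.8 + 83.41, so R_B^{BC} = 59.46 kN and R_C = 100.7 − 59.46 = 41.24 kN.
R_B = 36.68 + 59.46 = 96.13 kN.

R_B = 96.13 kN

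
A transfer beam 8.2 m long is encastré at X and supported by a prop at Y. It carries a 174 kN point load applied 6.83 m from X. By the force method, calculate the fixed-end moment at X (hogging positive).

Choose R_Y as the redundant. The primary structure is the cantilever fixed at X.
Deflection at Y on the released cantilever, summing each load's contribution:
  point load 174 at a = 6.83: Pa²(3L − a)/(6EI) = 24040/EI
Flexibility coefficient — unit upward force at Y: δ_{YY} = L³/(3EI) = 183.8/EI.
Compatibility at Y: δ_0 − R_Y·δ_{YY} = 0, so R_Y = 24040/183.8 = 130.8 kN.
Moment equilibrium about X: M_X = Σ(load moments about X) − R_Y·L = 1188 − 130.8×8.2 = 115.9 kN·m.

M_X = 115.9 kN·m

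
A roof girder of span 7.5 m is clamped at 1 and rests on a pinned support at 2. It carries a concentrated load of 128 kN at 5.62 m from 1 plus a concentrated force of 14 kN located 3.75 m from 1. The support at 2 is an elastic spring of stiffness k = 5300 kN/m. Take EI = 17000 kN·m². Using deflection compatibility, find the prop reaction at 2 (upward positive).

Release the roller at 2. Primary structure: cantilever fixed at 1.
Free-end deflection of the primary structure under the applied loading (downward +):
  point load 128 at a = 5.62: Pa²(3L − a)/(6EI) = 11374/EI
  point load 14 at a = 3.75: Pa²(3L − a)/(6EI) = 615.2/EI
  δ_0 = 11989/EI
Tip deflection under a unit load at 2: L³/(3EI) = 140.6/EI.
With EI = 17000 kN·m²: δ_0 = 0.70523 m and δ_{22} = 0.008272 m/kN.
Compatibility — the spring shortens by R_2/k under the reaction it provides: δ_0 − R_2·δ_{22} = R_2/k. With 1/k = 0.000189 m/kN, R_2 = δ_0 / (δ_{22} + 1/k) = 0.70523 / (0.008272 + 0.000189) = 83.35 kN.

R_2 = 83.35 kN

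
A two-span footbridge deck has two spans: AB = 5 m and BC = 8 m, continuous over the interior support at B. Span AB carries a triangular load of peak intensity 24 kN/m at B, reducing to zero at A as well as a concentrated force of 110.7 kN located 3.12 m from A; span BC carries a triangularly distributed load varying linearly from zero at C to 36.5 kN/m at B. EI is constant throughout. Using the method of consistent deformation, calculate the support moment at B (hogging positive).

Insert a hinge at B; M_B is the redundant, and each span becomes simply supported.
End slopes at the hinge B, treating each span as simply supported:
  span AB: triangular load, peak 24: w₀L³/(45EI) = 66.67/EI
  span AB: point load 110.7 at a = 3.12: Pab(L + a)/(6LEI) = 175.7/EI
  span BC: triangular load, peak 36.5: w₀L³/(45EI) = 415.3/EI
  relative rotation θ_0 = (242.4 + 415.3)/EI = 657.7/EI
A unit hogging moment at B produces rotation L₁/(3EI) + L₂/(3EI) = 4.333/EI.
Compatibility: M_B·(L₁+L₂)/(3EI) = θ_0, giving M_B = 151.8 kN·m (hogging).

M_B = 151.8 kN·m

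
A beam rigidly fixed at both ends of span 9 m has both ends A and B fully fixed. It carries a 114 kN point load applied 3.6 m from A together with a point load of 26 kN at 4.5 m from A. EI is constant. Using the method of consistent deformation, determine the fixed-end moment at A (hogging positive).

Take the two fixed-end moments M_A, M_B as redundants; the released structure is the simple span AB.
On the primary (simply-supported) span, the end slopes from the loading are:
  at A: point load 114 at a = 3.6: Pab(L + b)/(6LEI) = 591/EI
  at B: point load 114 at a = 3.6: Pab(L + a)/(6LEI) = 517.1/EI
  at A: point load 26 at a = 4.5: Pab(L + b)/(6LEI) = 131.6/EI
  at B: point load 26 at a = 4.5: Pab(L + a)/(6LEI) = 131.6/EI
  θ_A0 = 722.6/EI,  θ_B0 = 648.7/EI
Flexibility coefficients: a unit moment at one end gives L/(3EI) there and L/(6EI) at the far end, so f₁₁ = f₂₂ = 3/EI and f₁₂ = f₂₁ = 1.5/EI.
Compatibility — zero rotation at each built-in end:
  3 M_A + 1.5 M_B = 722.6
  1.5 M_A + 3 M_B = 648.7
Solving the pair gives M_A = 177 kN·m and M_B = 127.7 kN·m (hogging).

M_A = 177 kN·m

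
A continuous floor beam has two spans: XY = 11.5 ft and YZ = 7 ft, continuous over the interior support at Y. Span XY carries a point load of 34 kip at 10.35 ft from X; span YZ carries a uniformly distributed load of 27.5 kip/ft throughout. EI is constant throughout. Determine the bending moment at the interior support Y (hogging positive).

M_Y = 84.51 kip·ft

Take M_Y as the redundant. Released structure: two simple spans XY and YZ with a hinge at Y.
Rotations at Y on the released spans (each span's end-slope, ×1/EI):
  span XY: point load 34 at a = 10.35: Pab(L + a)/(6LEI) = 128.2/EI
  span YZ: UDL 27.5: wL³/(24EI) = 393/EI
  relative rotation θ_0 = (128.2 + 393)/EI = 521.2/EI
A unit hogging moment at Y produces rotation L₁/(3EI) + L₂/(3EI) = 6.167/EI.
Slope continuity at Y: θ_0 = M_Y·6.167/EI, so M_Y = 521.2/6.167 = 84.51 kip·ft (hogging).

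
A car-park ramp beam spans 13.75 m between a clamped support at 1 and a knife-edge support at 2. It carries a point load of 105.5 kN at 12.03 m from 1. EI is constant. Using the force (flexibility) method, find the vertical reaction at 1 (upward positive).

R_1 = 19.69 kN

Release the roller at 2. Primary structure: cantilever fixed at 1.
Downward deflection at the released point 2 due to the loads:
  point load 105.5 at a = 12.03: Pa²(3L − a)/(6EI) = 74355/EI
Tip deflection under a unit load at 2: L³/(3EI) = 866.5/EI.
The prop prevents deflection at 2: R_2 = δ_0/δ_{22} = 74355/866.5 = 85.81 kN.
Vertical equilibrium: R_1 = ΣP − R_2 = 105.5 − 85.81 = 19.69 kN.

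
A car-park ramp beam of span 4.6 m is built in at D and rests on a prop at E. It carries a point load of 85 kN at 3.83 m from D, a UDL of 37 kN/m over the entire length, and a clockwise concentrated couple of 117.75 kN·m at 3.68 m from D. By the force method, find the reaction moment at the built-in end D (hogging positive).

Remove the prop at E; the released (primary) structure is a cantilever built in at D.
Deflection at E on the released cantilever, summing each load's contribution:
  point load 85 at a = 3.83: Pa²(3L − a)/(6EI) = 2072/EI
  UDL 37: wL⁴/(8EI) = 2071/EI
  clockwise couple 117.75 at a = 3.68: M₀a(2L − a)/(2EI) = 1196/EI
  δ_0 = 5339/EI
Tip deflection under a unit load at E: L³/(3EI) = 32.45/EI.
The prop prevents deflection at E: R_E = δ_0/δ_{EE} = 5339/32.45 = 164.5 kN.
Moment equilibrium about D: M_D = Σ(load moments about D) − R_E·L = 834.8 − 164.5×4.6 = 77.86 kN·m.

M_D = 77.86 kN·m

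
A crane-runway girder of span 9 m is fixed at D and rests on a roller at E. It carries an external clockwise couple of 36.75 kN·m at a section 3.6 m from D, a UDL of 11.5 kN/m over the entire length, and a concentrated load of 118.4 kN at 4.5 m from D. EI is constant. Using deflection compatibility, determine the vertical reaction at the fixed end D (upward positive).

Release the roller at E. Primary structure: cantilever fixed at D.
Deflection at E on the released cantilever, summing each load's contribution:
  clockwise couple 36.75 at a = 3.6: M₀a(2L − a)/(2EI) = 952.6/EI
  UDL 11.5: wL⁴/(8EI) = 9431/EI
  point load 118.4 at a = 4.5: Pa²(3L − a)/(6EI) = 8991/EI
  δ_0 = 19375/EI
Tip deflection under a unit load at E: L³/(3EI) = 243/EI.
The prop prevents deflection at E: R_E = δ_0/δ_{EE} = 19375/243 = 79.73 kN.
Vertical equilibrium: R_D = ΣP − R_E = 221.9 − 79.73 = 142.2 kN.

R_D = 142.2 kN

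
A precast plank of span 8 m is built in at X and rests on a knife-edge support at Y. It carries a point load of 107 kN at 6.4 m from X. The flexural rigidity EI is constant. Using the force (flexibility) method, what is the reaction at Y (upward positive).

R_Y = 75.33 kN

Release the roller at Y. Primary structure: cantilever fixed at X.
Free-end deflection of the primary structure under the applied loading (downward +):
  point load 107 at a = 6.4: Pa²(3L − a)/(6EI) = 12856/EI
Tip deflection under a unit load at Y: L³/(3EI) = 170.7/EI.
Compatibility at Y: δ_0 − R_Y·δ_{YY} = 0, so R_Y = 12856/170.7 = 75.33 kN.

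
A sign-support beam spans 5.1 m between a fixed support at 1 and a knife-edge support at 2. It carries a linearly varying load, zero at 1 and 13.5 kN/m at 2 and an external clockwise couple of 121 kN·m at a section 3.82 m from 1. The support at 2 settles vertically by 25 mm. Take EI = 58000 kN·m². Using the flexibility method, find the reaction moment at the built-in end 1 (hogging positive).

Release the roller at 2. Primary structure: cantilever fixed at 1.
Primary-structure tip deflection at 2 by superposition:
  triangular load, peak 13.5 at the free end: 11w₀L⁴/(120EI) = 837.2/EI
  clockwise couple 121 at a = 3.82: M₀a(2L − a)/(2EI) = 1474/EI
  δ_0 = 2312/EI
Flexibility coefficient — unit upward force at 2: δ_{22} = L³/(3EI) = 44.22/EI.
With EI = 58000 kN·m²: δ_0 = 0.039856 m and δ_{22} = 0.000762 m/kN.
Compatibility — the beam at 2 must follow the support down by 0.025 m: δ_0 − R_2·δ_{22} = 0.025, so R_2 = (0.039856 − 0.025)/0.000762 = 19.49 kN.
Moment equilibrium about 1: M_1 = Σ(load moments about 1) − R_2·L = 238 − 19.49×5.1 = 138.7 kN·m.

M_1 = 138.7 kN·m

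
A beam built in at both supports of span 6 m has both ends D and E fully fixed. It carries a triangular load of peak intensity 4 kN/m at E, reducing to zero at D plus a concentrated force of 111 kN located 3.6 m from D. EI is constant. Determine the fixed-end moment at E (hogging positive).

Release both end moments; the primary structure is a simply-supported span DE with redundants M_D and M_E.
On the primary (simply-supported) span, the end slopes from the loading are:
  at D: triangular load, peak 4: 7w₀L³/(360EI) = 16.8/EI
  at E: triangular load, peak 4: w₀L³/(45EI) = 19.2/EI
  at D: point load 111 at a = 3.6: Pab(L + b)/(6LEI) = 223.8/EI
  at E: point load 111 at a = 3.6: Pab(L + a)/(6LEI) = 255.7/EI
  θ_D0 = 240.6/EI,  θ_E0 = 274.9/EI
Flexibility coefficients: a unit moment at one end gives L/(3EI) there and L/(6EI) at the far end, so f₁₁ = f₂₂ = 2/EI and f₁₂ = f₂₁ = 1/EI.
Compatibility — zero rotation at each built-in end:
  2 M_D + 1 M_E = 240.6
  1 M_D + 2 M_E = 274.9
Solving the pair gives M_D = 68.74 kN·m and M_E = 103.1 kN·m (hogging).

M_E = 103.1 kN·m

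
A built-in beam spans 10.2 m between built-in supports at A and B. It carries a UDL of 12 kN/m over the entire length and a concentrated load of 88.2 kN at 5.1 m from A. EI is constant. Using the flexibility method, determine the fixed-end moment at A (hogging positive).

M_A = 216.5 kN·m

Take the two fixed-end moments M_A, M_B as redundants; the released structure is the simple span AB.
On the primary (simply-supported) span, the end slopes from the loading are:
  at A: UDL 12: wL³/(24EI) = 530.6/EI
  at B: UDL 12: wL³/(24EI) = 530.6/EI
  at A: point load 88.2 at a = 5.1: Pab(L + b)/(6LEI) = 573.5/EI
  at B: point load 88.2 at a = 5.1: Pab(L + a)/(6LEI) = 573.5/EI
  θ_A0 = 1104/EI,  θ_B0 = 1104/EI
Flexibility coefficients: a unit moment at one end gives L/(3EI) there and L/(6EI) at the far end, so f₁₁ = f₂₂ = 3.4/EI and f₁₂ = f₂₁ = 1.7/EI.
Compatibility — zero rotation at each built-in end:
  3.4 M_A + 1.7 M_B = 1104
  1.7 M_A + 3.4 M_B = 1104
Solving the pair gives M_A = 216.5 kN·m and M_B = 216.5 kN·m (hogging).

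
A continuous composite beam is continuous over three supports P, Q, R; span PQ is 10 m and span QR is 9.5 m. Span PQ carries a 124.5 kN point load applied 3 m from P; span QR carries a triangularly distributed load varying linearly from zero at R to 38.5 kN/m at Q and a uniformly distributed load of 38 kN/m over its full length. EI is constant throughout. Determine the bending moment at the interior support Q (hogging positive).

Take M_Q as the redundant. Released structure: two simple spans PQ and QR with a hinge at Q.
Rotations at Q on the released spans (each span's end-slope, ×1/EI):
  span PQ: point load 124.5 at a = 3: Pab(L + a)/(6LEI) = 566.5/EI
  span QR: triangular load, peak 38.5: w₀L³/(45EI) = 733.5/EI
  span QR: UDL 38: wL³/(24EI) = 1358/EI
  relative rotation θ_0 = (566.5 + 2091)/EI = 2658/EI
A unit hogging moment at Q produces rotation L₁/(3EI) + L₂/(3EI) = 6.5/EI.
Compatibility: M_Q·(L₁+L₂)/(3EI) = θ_0, giving M_Q = 408.8 kN·m (hogging).

M_Q = 408.8 kN·m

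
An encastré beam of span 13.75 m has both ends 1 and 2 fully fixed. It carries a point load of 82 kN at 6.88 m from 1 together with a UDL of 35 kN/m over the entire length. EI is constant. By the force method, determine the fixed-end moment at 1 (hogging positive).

Take the two fixed-end moments M_1, M_2 as redundants; the released structure is the simple span 12.
Simple-span end rotations at 1 and 2 under the given loads:
  at 1: point load 82 at a = 6.88: Pab(L + b)/(6LEI) = 968.7/EI
  at 2: point load 82 at a = 6.88: Pab(L + a)/(6LEI) = 969.2/EI
  at 1: UDL 35: wL³/(24EI) = 3791/EI
  at 2: UDL 35: wL³/(24EI) = 3791/EI
  θ_10 = 4760/EI,  θ_20 = 4760/EI
Flexibility coefficients: a unit moment at one end gives L/(3EI) there and L/(6EI) at the far end, so f₁₁ = f₂₂ = 4.583/EI and f₁₂ = f₂₁ = 2.292/EI.
Compatibility — zero rotation at each built-in end:
  4.583 M_1 + 2.292 M_2 = 4760
  2.292 M_1 + 4.583 M_2 = 4760
Solving the pair gives M_1 = 692.3 kN·m and M_2 = 692.5 kN·m (hogging).

M_1 = 692.3 kN·m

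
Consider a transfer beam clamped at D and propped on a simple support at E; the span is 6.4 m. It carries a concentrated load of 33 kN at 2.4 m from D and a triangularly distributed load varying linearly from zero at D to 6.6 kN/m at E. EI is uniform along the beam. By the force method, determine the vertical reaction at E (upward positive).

R_E = 17.71 kN

Take the reaction at E as the redundant and release it; the primary structure is a cantilever fixed at D.
Deflection at E on the released cantilever, summing each load's contribution:
  point load 33 at a = 2.4: Pa²(3L − a)/(6EI) = 532.2/EI
  triangular load, peak 6.6 at the free end: 11w₀L⁴/(120EI) = 1015/EI
  δ_0 = 1547/EI
Flexibility coefficient — unit upward force at E: δ_{EE} = L³/(3EI) = 87.38/EI.
Compatibility at E: δ_0 − R_E·δ_{EE} = 0, so R_E = 1547/87.38 = 17.71 kN.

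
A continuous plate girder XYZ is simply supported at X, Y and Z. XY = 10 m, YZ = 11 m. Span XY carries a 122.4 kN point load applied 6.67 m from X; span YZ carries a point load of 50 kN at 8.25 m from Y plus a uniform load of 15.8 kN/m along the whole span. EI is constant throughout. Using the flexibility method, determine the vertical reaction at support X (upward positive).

R_X = 14.07 kN

Take M_Y as the redundant. Released structure: two simple spans XY and YZ with a hinge at Y.
Rotations at Y on the released spans (each span's end-slope, ×1/EI):
  span XY: point load 122.4 at a = 6.67: Pab(L + a)/(6LEI) = 755.3/EI
  span YZ: point load 50 at a = 8.25: Pab(L + b)/(6LEI) = 236.3/EI
  span YZ: UDL 15.8: wL³/(24EI) = 876.2/EI
  relative rotation θ_0 = (755.3 + 1113)/EI = 1868/EI
A unit hogging moment at Y produces rotation L₁/(3EI) + L₂/(3EI) = 7/EI.
Slope continuity at Y: θ_0 = M_Y·7/EI, so M_Y = 1868/7 = 266.8 kN·m (hogging).
Span XY, ΣM about X with M_Y applied at Y: R_Y^{XY}·10 = 816.4 + 266.8, so R_Y^{XY} = 108.3 kN and R_X = 122.4 − 108.3 = 14.07 kN.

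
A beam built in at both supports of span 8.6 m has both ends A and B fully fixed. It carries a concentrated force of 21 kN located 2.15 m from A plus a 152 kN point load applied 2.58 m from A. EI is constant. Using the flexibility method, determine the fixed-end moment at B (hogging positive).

Take the two fixed-end moments M_A, M_B as redundants; the released structure is the simple span AB.
End rotations of the released simple span under the applied load (×1/EI):
  at A: point load 21 at a = 2.15: Pab(L + b)/(6LEI) = 84.94/EI
  at B: point load 21 at a = 2.15: Pab(L + a)/(6LEI) = 60.67/EI
  at A: point load 152 at a = 2.58: Pab(L + b)/(6LEI) = 668.9/EI
  at B: point load 152 at a = 2.58: Pab(L + a)/(6LEI) = 511.5/EI
  θ_A0 = 753.8/EI,  θ_B0 = 572.2/EI
Flexibility coefficients: a unit moment at one end gives L/(3EI) there and L/(6EI) at the far end, so f₁₁ = f₂₂ = 2.867/EI and f₁₂ = f₂₁ = 1.433/EI.
Compatibility — zero rotation at each built-in end:
  2.867 M_A + 1.433 M_B = 753.8
  1.433 M_A + 2.867 M_B = 572.2
Solving the pair gives M_A = 217.6 kN·m and M_B = 90.82 kN·m (hogging).

M_B = 90.82 kN·m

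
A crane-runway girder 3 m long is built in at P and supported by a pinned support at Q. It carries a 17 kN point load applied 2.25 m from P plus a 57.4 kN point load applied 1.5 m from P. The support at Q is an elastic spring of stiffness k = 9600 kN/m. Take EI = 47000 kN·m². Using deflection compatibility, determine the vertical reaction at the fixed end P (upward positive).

Choose R_Q as the redundant. The primary structure is the cantilever fixed at P.
Primary-structure tip deflection at Q by superposition:
  point load 17 at a = 2.25: Pa²(3L − a)/(6EI) = 96.82/EI
  point load 57.4 at a = 1.5: Pa²(3L − a)/(6EI) = 161.4/EI
  δ_0 = 258.3/EI
Flexibility coefficient — unit upward force at Q: δ_{QQ} = L³/(3EI) = 9/EI.
With EI = 47000 kN·m²: δ_0 = 0.005495 m and δ_{QQ} = 0.000191 m/kN.
Compatibility — the spring shortens by R_Q/k under the reaction it provides: δ_0 − R_Q·δ_{QQ} = R_Q/k. With 1/k = 0.000104 m/kN, R_Q = δ_0 / (δ_{QQ} + 1/k) = 0.005495 / (0.000191 + 0.000104) = 18.59 kN.
Vertical equilibrium: R_P = ΣP − R_Q = 74.4 − 18.59 = 55.81 kN.

R_P = 55.81 kN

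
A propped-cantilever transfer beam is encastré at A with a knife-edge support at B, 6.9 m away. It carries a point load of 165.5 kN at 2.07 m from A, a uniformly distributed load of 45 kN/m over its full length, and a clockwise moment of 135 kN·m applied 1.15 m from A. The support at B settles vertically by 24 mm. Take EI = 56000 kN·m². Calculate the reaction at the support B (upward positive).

Take the reaction at B as the redundant and release it; the primary structure is a cantilever fixed at A.
Deflection at B on the released cantilever, summing each load's contribution:
  point load 165.5 at a = 2.07: Pa²(3L − a)/(6EI) = 2202/EI
  UDL 45: wL⁴/(8EI) = 12750/EI
  clockwise couple 135 at a = 1.15: M₀a(2L − a)/(2EI) = 982/EI
  δ_0 = 15934/EI
Tip deflection under a unit load at B: L³/(3EI) = 109.5/EI.
With EI = 56000 kN·m²: δ_0 = 0.28454 m and δ_{BB} = 0.001955 m/kN.
Compatibility — the beam at B must follow the support down by 0.024 m: δ_0 − R_B·δ_{BB} = 0.024, so R_B = (0.28454 − 0.024)/0.001955 = 133.2 kN.

R_B = 133.2 kN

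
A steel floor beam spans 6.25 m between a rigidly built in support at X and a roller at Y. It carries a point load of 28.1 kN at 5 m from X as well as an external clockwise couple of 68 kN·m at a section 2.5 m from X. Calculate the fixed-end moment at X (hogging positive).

M_X = 19.58 kN·m

Take the reaction at Y as the redundant and release it; the primary structure is a cantilever fixed at X.
Free-end deflection of the primary structure under the applied loading (downward +):
  point load 28.1 at a = 5: Pa²(3L − a)/(6EI) = 1610/EI
  clockwise couple 68 at a = 2.5: M₀a(2L − a)/(2EI) = 850/EI
  δ_0 = 2460/EI
Tip deflection under a unit load at Y: L³/(3EI) = 81.38/EI.
The prop prevents deflection at Y: R_Y = δ_0/δ_{YY} = 2460/81.38 = 30.23 kN.
Moment equilibrium about X: M_X = Σ(load moments about X) − R_Y·L = 208.5 − 30.23×6.25 = 19.58 kN·m.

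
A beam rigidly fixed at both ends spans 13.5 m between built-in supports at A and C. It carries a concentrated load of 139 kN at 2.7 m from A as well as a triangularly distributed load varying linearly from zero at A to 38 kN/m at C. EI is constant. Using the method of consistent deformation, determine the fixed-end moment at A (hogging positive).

M_A = 471 kN·m

Release both end moments; the primary structure is a simply-supported span AC with redundants M_A and M_C.
End rotations of the released simple span under the applied load (×1/EI):
  at A: point load 139 at a = 2.7: Pab(L + b)/(6LEI) = 1216/EI
  at C: point load 139 at a = 2.7: Pab(L + a)/(6LEI) = 810.6/EI
  at A: triangular load, peak 38: 7w₀L³/(360EI) = 1818/EI
  at C: triangular load, peak 38: w₀L³/(45EI) = 2078/EI
  θ_A0 = 3034/EI,  θ_C0 = 2888/EI
Flexibility coefficients: a unit moment at one end gives L/(3EI) there and L/(6EI) at the far end, so f₁₁ = f₂₂ = 4.5/EI and f₁₂ = f₂₁ = 2.25/EI.
Compatibility — zero rotation at each built-in end:
  4.5 M_A + 2.25 M_C = 3034
  2.25 M_A + 4.5 M_C = 2888
Solving the pair gives M_A = 471 kN·m and M_C = 406.3 kN·m (hogging).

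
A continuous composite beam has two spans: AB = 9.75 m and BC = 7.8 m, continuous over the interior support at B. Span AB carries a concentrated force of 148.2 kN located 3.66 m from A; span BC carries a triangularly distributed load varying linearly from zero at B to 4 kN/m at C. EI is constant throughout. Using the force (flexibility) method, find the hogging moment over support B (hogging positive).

Release continuity at B by inserting a hinge; the redundant is the internal moment M_B. The primary structure is two simply-supported spans AB and BC.
End slopes at the hinge B, treating each span as simply supported:
  span AB: point load 148.2 at a = 3.66: Pab(L + a)/(6LEI) = 757.2/EI
  span BC: triangular load, peak 4: 7w₀L³/(360EI) = 36.91/EI
  relative rotation θ_0 = (757.2 + 36.91)/EI = 794.1/EI
A unit hogging moment at B produces rotation L₁/(3EI) + L₂/(3EI) = 5.85/EI.
Compatibility: M_B·(L₁+L₂)/(3EI) = θ_0, giving M_B = 135.7 kN·m (hogging).

M_B = 135.7 kN·m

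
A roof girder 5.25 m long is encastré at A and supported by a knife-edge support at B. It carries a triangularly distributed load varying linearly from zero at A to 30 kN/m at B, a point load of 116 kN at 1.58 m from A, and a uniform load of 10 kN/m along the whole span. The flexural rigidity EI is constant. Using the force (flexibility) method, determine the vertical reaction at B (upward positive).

R_B = 77.18 kN

Release the roller at B. Primary structure: cantilever fixed at A.
Deflection at B on the released cantilever, summing each load's contribution:
  triangular load, peak 30 at the free end: 11w₀L⁴/(120EI) = 2089/EI
  point load 116 at a = 1.58: Pa²(3L − a)/(6EI) = 683.9/EI
  UDL 10: wL⁴/(8EI) = 949.6/EI
  δ_0 = 3723/EI
Flexibility coefficient — unit upward force at B: δ_{BB} = L³/(3EI) = 48.23/EI.
The prop prevents deflection at B: R_B = δ_0/δ_{BB} = 3723/48.23 = 77.18 kN.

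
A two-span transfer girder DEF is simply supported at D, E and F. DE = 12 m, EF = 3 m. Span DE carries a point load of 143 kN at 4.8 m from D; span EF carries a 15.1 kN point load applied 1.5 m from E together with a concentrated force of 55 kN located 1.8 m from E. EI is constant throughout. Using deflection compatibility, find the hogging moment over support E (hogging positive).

M_E = 237.9 kN·m

Take M_E as the redundant. Released structure: two simple spans DE and EF with a hinge at E.
End slopes at the hinge E, treating each span as simply supported:
  span DE: point load 143 at a = 4.8: Pab(L + a)/(6LEI) = 1153/EI
  span EF: point load 15.1 at a = 1.5: Pab(L + b)/(6LEI) = 8.494/EI
  span EF: point load 55 at a = 1.8: Pab(L + b)/(6LEI) = 27.72/EI
  relative rotation θ_0 = (1153 + 36.21)/EI = 1189/EI
A unit hogging moment at E produces rotation L₁/(3EI) + L₂/(3EI) = 5/EI.
Slope continuity at E: θ_0 = M_E·5/EI, so M_E = 1189/5 = 237.9 kN·m (hogging).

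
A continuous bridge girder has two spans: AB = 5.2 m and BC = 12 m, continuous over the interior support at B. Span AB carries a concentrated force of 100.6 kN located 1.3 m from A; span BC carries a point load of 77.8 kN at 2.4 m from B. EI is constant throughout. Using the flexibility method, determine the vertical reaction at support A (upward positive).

Release continuity at B by inserting a hinge; the redundant is the internal moment M_B. The primary structure is two simply-supported spans AB and BC.
Rotations at B on the released spans (each span's end-slope, ×1/EI):
  span AB: point load 100.6 at a = 1.3: Pab(L + a)/(6LEI) = 106.3/EI
  span BC: point load 77.8 at a = 2.4: Pab(L + b)/(6LEI) = 537.8/EI
  relative rotation θ_0 = (106.3 + 537.8)/EI = 644/EI
A unit hogging moment at B produces rotation L₁/(3EI) + L₂/(3EI) = 5.733/EI.
Slope continuity at B: θ_0 = M_B·5.733/EI, so M_B = 644/5.733 = 112.3 kN·m (hogging).
Span AB, ΣM about A with M_B applied at B: R_B^{AB}·5.2 = 130.8 + 112.3, so R_B^{AB} = 46.75 kN and R_A = 100.6 − 46.75 = 53.85 kN.

R_A = 53.85 kN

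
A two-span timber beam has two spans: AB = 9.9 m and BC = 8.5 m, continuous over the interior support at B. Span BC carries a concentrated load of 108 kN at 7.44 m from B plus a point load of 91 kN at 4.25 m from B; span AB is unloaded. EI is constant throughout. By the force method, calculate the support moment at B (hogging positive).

M_B = 93.03 kN·m

Insert a hinge at B; M_B is the redundant, and each span becomes simply supported.
End slopes at the hinge B, treating each span as simply supported:
  span BC: point load 108 at a = 7.44: Pab(L + b)/(6LEI) = 159.7/EI
  span BC: point load 91 at a = 4.25: Pab(L + b)/(6LEI) = 410.9/EI
  relative rotation θ_0 = (0 + 570.6)/EI = 570.6/EI
A unit hogging moment at B produces rotation L₁/(3EI) + L₂/(3EI) = 6.133/EI.
Slope continuity at B: θ_0 = M_B·6.133/EI, so M_B = 570.6/6.133 = 93.03 kN·m (hogging).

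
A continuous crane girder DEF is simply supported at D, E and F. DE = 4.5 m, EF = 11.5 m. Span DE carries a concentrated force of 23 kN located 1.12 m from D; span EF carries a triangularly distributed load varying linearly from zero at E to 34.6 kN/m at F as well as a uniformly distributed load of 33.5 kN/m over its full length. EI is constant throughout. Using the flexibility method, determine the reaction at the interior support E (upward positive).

R_E = 448.1 kN

Release continuity at E by inserting a hinge; the redundant is the internal moment M_E. The primary structure is two simply-supported spans DE and EF.
Rotations at E on the released spans (each span's end-slope, ×1/EI):
  span DE: point load 23 at a = 1.12: Pab(L + a)/(6LEI) = 18.12/EI
  span EF: triangular load, peak 34.6: 7w₀L³/(360EI) = 1023/EI
  span EF: UDL 33.5: wL³/(24EI) = 2123/EI
  relative rotation θ_0 = (18.12 + 3146)/EI = 3164/EI
A unit hogging moment at E produces rotation L₁/(3EI) + L₂/(3EI) = 5.333/EI.
Slope continuity at E: θ_0 = M_E·5.333/EI, so M_E = 3164/5.333 = 593.3 kN·m (hogging).
Span DE, ΣM about D with M_E applied at E: R_E^{DE}·4.5 = 25.76 + 593.3, so R_E^{DE} = 137.6 kN and R_D = 23 − 137.6 = -114.6 kN.
Span EF, ΣM about F: R_E^{EF}·11.5 = 2978 + 593.3, so R_E^{EF} = 310.5 kN and R_F = 584.2 − 310.5 = 273.7 kN.
R_E = 137.6 + 310.5 = 448.1 kN.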